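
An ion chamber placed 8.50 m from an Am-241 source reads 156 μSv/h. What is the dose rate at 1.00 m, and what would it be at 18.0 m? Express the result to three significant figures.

Using I₁d₁² = I₂d₂²,
At 1.00 m: 156 × (8.50/1.00)² = 156 × 72.25 = 11270 μSv/h
At 18.0 m: 11270 × (1.00/18.0)² = 11270 × 0.003086 = 34.78 μSv/h.

11300 μSv/h; 34.8 μSv/h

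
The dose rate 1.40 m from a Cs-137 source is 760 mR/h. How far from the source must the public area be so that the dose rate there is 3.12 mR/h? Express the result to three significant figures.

21.9 m

Applying the 1/r² law, d₂ = d₁·√(I₁/I₂).
I₁/I₂ = 760/3.12 = 243.6, so d₂ = 1.40 × √243.6 = 21.85 m.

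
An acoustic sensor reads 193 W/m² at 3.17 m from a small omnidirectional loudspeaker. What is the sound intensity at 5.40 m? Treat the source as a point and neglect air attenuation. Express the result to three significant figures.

By the inverse-square law, the rate at 5.40 m is
(3.17/5.40)² = 0.3446, so 193 × 0.3446 = 66.51 W/m².

66.5 W/m²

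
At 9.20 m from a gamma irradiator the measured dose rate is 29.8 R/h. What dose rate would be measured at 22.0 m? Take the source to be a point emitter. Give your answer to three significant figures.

Since intensity falls as 1/r², scaling from 9.20 m to 22.0 m:
29.8 × (9.20/22.0)² = 29.8 × 0.1749 = 5.212 R/h.

5.21 R/h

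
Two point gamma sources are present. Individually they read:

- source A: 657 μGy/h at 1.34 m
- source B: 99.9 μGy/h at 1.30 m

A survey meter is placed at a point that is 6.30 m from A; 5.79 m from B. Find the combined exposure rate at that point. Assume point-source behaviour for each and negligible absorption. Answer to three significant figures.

Each source contributes Iᵢ·(dᵢ/rᵢ)²; contributions add.
A: 657 × (1.34/6.30)² = 29.72 μGy/h
B: 99.9 × (1.30/5.79)² = 5.036 μGy/h
Total = 29.72 + 5.036 = 34.76 μGy/h.

34.8 μGy/h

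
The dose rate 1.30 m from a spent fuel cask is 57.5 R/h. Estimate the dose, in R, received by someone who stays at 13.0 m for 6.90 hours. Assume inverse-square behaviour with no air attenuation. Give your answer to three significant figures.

3.97 R

Using I₁d₁² = I₂d₂², rate at 13.0 m:
(1.30/13.0)² = 0.01000, so 57.5 × 0.01000 = 0.5750 R/h.
Dose = rate × time = 0.5750 R/h × 6.900 h = 3.967 R.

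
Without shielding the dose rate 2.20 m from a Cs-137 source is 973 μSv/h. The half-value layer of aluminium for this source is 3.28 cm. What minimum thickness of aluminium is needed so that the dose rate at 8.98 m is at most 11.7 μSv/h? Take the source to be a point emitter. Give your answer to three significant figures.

7.61 cm

At 8.98 m, distance alone gives 973 × (2.20/8.98)² = 973 × 0.06002 = 58.40 μSv/h.
Further attenuation needed: 58.40/11.7 = 4.991.
n = log₂(4.991) = 2.319 half-value layers.
Thickness = 2.319 × 3.28 cm = 7.606 cm.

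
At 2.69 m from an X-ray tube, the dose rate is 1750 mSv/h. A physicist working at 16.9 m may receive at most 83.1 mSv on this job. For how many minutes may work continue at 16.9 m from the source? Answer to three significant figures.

Using I₁d₁² = I₂d₂², rate at 16.9 m:
1750 × (2.69/16.9)² = 1750 × 0.02534 = 44.35 mSv/h.
Stay time = 83.1 mSv ÷ 44.35 mSv/h = 1.874 h = 112.4 min.

112 min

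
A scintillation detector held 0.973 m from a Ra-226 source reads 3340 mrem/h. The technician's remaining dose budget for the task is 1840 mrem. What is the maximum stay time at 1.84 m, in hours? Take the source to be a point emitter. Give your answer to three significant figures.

By the inverse-square law, rate at 1.84 m:
3340 × (0.973/1.84)² = 3340 × 0.2796 = 933.9 mrem/h.
Stay time = 1840 mrem ÷ 933.9 mrem/h = 1.970 h.

1.97 h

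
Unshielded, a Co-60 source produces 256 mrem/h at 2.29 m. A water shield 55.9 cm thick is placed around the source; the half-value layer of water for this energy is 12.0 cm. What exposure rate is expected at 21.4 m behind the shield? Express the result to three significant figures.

0.116 mrem/h

Distance alone: (2.29/21.4)² = 0.01145, so 256 × 0.01145 = 2.931 mrem/h.
Shield: 55.9/12.0 = 4.658 half-value layers → attenuation 2^(−4.658) = 0.03961.
Combined: 2.931 × 0.03961 = 0.1161 mrem/h.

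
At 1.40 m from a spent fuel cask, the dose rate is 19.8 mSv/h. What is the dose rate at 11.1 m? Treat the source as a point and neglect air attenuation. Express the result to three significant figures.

0.315 mSv/h

Using I₁d₁² = I₂d₂², the rate at 11.1 m is
(1.40/11.1)² = 0.01591, so 19.8 × 0.01591 = 0.3150 mSv/h.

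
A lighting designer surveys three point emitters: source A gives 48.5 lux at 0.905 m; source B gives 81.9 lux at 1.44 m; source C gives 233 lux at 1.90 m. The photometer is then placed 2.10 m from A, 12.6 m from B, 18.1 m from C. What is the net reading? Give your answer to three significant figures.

12.6 lux

By superposition, sum each source's inverse-square contribution:
A: 48.5 × (0.905/2.10)² = 9.007 lux
B: 81.9 × (1.44/12.6)² = 1.070 lux
C: 233 × (1.90/18.1)² = 2.567 lux
Total = 9.007 + 1.070 + 2.567 = 12.64 lux.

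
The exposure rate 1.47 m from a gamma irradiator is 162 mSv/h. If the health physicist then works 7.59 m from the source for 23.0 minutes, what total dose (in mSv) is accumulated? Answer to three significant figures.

2.33 mSv

Intensity scales as (d₁/d₂)², so rate at 7.59 m:
162 × (1.47/7.59)² = 162 × 0.03751 = 6.077 mSv/h.
Dose = rate × time = 6.077 mSv/h × 0.3833 h = 2.329 mSv.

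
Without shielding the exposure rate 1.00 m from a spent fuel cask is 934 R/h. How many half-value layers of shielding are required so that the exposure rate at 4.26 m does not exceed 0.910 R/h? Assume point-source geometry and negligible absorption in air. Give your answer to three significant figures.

At 4.26 m, distance alone gives 934 × (1.00/4.26)² = 934 × 0.05510 = 51.46 R/h.
Further attenuation needed: 51.46/0.910 = 56.55.
n = log₂(56.55) = 5.821 half-value layers.

5.82 half-value layers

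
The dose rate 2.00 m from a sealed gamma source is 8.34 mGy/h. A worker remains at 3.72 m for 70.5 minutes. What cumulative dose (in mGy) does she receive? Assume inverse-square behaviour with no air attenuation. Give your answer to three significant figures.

2.83 mGy

Intensity scales as (d₁/d₂)², so rate at 3.72 m:
8.34 × (2.00/3.72)² = 8.34 × 0.2891 = 2.411 mGy/h.
Dose = rate × time = 2.411 mGy/h × 1.175 h = 2.833 mGy.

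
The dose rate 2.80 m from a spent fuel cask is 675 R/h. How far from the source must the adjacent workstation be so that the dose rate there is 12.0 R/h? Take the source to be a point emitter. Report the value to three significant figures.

By the inverse-square law, d₂ = d₁·√(I₁/I₂).
I₁/I₂ = 675/12.0 = 56.25, so d₂ = 2.80 × √56.25 = 21.00 m.

21.0 m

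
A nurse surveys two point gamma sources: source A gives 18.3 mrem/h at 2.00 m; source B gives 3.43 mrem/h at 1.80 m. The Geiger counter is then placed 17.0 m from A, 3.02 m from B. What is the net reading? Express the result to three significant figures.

1.47 mrem/h

Each source contributes Iᵢ·(dᵢ/rᵢ)²; contributions add.
A: 18.3 × (2.00/17.0)² = 0.2533 mrem/h
B: 3.43 × (1.80/3.02)² = 1.218 mrem/h
Total = 0.2533 + 1.218 = 1.471 mrem/h.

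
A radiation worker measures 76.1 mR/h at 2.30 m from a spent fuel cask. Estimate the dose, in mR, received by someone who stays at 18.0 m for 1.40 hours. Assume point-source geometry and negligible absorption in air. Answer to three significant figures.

1.74 mR

By the inverse-square law, rate at 18.0 m:
76.1 × (2.30/18.0)² = 76.1 × 0.01633 = 1.243 mR/h.
Dose = rate × time = 1.243 mR/h × 1.400 h = 1.740 mR.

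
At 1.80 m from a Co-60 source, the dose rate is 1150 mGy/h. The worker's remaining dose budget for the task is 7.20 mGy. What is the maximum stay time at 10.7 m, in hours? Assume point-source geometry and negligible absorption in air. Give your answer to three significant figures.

0.221 h

By the inverse-square law, rate at 10.7 m:
1150 × (1.80/10.7)² = 1150 × 0.02830 = 32.55 mGy/h.
Stay time = 7.20 mGy ÷ 32.55 mGy/h = 0.2212 h.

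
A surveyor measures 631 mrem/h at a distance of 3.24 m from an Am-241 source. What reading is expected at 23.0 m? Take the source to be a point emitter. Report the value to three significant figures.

By the inverse-square law, the rate at 23.0 m is
(3.24/23.0)² = 0.01984, so 631 × 0.01984 = 12.52 mrem/h.

12.5 mrem/h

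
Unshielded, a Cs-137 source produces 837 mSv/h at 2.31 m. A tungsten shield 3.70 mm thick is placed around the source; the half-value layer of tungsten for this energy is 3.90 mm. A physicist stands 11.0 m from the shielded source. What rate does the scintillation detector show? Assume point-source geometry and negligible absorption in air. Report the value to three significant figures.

Distance alone: 837 × (2.31/11.0)² = 837 × 0.04410 = 36.91 mSv/h.
Shield: 3.70/3.90 = 0.9487 half-value layers → attenuation 2^(−0.9487) = 0.5181.
Combined: 36.91 × 0.5181 = 19.12 mSv/h.

19.1 mSv/h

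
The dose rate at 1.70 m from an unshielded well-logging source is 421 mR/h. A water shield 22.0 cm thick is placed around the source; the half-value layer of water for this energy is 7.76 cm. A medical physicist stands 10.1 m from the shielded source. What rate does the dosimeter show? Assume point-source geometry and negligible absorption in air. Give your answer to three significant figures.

Distance alone: (1.70/10.1)² = 0.02833, so 421 × 0.02833 = 11.93 mR/h.
Shield: 22.0/7.76 = 2.835 half-value layers → attenuation 2^(−2.835) = 0.1401.
Combined: 11.93 × 0.1401 = 1.671 mR/h.

1.67 mR/h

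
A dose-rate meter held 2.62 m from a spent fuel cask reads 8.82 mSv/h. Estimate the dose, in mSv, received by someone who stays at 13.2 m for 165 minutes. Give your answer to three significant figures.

Intensity scales as (d₁/d₂)², so rate at 13.2 m:
8.82 × (2.62/13.2)² = 8.82 × 0.03940 = 0.3475 mSv/h.
Dose = rate × time = 0.3475 mSv/h × 2.750 h = 0.9556 mSv.

0.956 mSv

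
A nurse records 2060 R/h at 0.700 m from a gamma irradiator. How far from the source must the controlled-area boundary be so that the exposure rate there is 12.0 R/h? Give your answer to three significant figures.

Intensity scales as (d₁/d₂)², so d₂ = d₁·√(I₁/I₂).
I₁/I₂ = 2060/12.0 = 171.7, so d₂ = 0.700 × √171.7 = 9.172 m.

9.17 m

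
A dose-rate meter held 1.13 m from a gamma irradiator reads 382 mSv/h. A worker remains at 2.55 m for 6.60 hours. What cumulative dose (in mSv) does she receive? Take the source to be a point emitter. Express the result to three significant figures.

Since intensity falls as 1/r², rate at 2.55 m:
382 × (1.13/2.55)² = 382 × 0.1964 = 75.02 mSv/h.
Dose = rate × time = 75.02 mSv/h × 6.600 h = 495.1 mSv.

495 mSv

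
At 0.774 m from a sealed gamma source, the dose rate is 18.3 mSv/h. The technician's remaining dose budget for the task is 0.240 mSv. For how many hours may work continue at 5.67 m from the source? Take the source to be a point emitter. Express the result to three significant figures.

0.704 h

Since intensity falls as 1/r², rate at 5.67 m:
(0.774/5.67)² = 0.01863, so 18.3 × 0.01863 = 0.3409 mSv/h.
Stay time = 0.240 mSv ÷ 0.3409 mSv/h = 0.7040 h.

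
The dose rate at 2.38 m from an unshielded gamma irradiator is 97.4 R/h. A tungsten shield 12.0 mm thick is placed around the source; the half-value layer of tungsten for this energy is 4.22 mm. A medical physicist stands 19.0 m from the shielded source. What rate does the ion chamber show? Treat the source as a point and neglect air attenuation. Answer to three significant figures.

0.213 R/h

Distance alone: (2.38/19.0)² = 0.01569, so 97.4 × 0.01569 = 1.528 R/h.
Shield: 12.0/4.22 = 2.844 half-value layers → attenuation 2^(−2.844) = 0.1393.
Combined: 1.528 × 0.1393 = 0.2129 R/h.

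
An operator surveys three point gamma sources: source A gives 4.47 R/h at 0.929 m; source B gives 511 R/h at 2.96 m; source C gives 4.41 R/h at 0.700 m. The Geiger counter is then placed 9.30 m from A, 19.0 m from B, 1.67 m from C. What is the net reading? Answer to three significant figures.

13.2 R/h

Each source contributes Iᵢ·(dᵢ/rᵢ)²; contributions add.
A: 4.47 × (0.929/9.30)² = 0.04460 R/h
B: 511 × (2.96/19.0)² = 12.40 R/h
C: 4.41 × (0.700/1.67)² = 0.7748 R/h
Total = 0.04460 + 12.40 + 0.7748 = 13.22 R/h.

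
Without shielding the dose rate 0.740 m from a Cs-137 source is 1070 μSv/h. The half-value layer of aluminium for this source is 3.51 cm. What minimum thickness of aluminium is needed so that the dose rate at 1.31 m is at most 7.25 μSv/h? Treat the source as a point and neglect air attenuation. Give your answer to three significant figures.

At 1.31 m, distance alone gives (0.740/1.31)² = 0.3191, so 1070 × 0.3191 = 341.4 μSv/h.
Further attenuation needed: 341.4/7.25 = 47.09.
n = log₂(47.09) = 5.557 half-value layers.
Thickness = 5.557 × 3.51 cm = 19.51 cm.

19.5 cm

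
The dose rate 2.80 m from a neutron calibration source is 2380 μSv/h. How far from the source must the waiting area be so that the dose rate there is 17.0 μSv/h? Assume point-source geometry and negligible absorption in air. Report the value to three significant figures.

Using I₁d₁² = I₂d₂², d₂ = d₁·√(I₁/I₂).
I₁/I₂ = 2380/17.0 = 140.0, so d₂ = 2.80 × √140.0 = 33.13 m.

33.1 m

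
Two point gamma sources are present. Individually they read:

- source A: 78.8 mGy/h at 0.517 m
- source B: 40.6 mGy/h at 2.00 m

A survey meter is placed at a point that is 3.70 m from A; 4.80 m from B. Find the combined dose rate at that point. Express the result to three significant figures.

8.59 mGy/h

By superposition, sum each source's inverse-square contribution:
A: 78.8 × (0.517/3.70)² = 1.539 mGy/h
B: 40.6 × (2.00/4.80)² = 7.049 mGy/h
Total = 1.539 + 7.049 = 8.588 mGy/h.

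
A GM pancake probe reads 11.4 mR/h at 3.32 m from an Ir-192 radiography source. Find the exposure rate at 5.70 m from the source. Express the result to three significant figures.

3.87 mR/h

Using I₁d₁² = I₂d₂², the rate at 5.70 m is
11.4 × (3.32/5.70)² = 11.4 × 0.3393 = 3.868 mR/h.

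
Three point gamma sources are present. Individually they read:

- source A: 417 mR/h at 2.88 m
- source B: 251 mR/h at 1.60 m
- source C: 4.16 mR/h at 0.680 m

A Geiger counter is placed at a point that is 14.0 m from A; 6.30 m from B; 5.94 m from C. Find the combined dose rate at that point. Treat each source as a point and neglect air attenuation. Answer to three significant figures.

By superposition, sum each source's inverse-square contribution:
A: 417 × (2.88/14.0)² = 17.65 mR/h
B: 251 × (1.60/6.30)² = 16.19 mR/h
C: 4.16 × (0.680/5.94)² = 0.05452 mR/h
Total = 17.65 + 16.19 + 0.05452 = 33.89 mR/h.

33.9 mR/h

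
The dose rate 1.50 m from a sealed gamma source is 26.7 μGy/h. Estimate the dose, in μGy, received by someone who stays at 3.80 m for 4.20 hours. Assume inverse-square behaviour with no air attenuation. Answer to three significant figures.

By the inverse-square law, rate at 3.80 m:
(1.50/3.80)² = 0.1558, so 26.7 × 0.1558 = 4.160 μGy/h.
Dose = rate × time = 4.160 μGy/h × 4.200 h = 17.47 μGy.

17.5 μGy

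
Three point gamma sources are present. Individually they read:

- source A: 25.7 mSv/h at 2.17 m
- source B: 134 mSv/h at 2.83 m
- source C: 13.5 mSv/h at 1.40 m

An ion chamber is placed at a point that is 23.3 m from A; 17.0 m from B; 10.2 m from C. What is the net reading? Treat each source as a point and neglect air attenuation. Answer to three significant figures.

4.19 mSv/h

Each source contributes Iᵢ·(dᵢ/rᵢ)²; contributions add.
A: 25.7 × (2.17/23.3)² = 0.2229 mSv/h
B: 134 × (2.83/17.0)² = 3.713 mSv/h
C: 13.5 × (1.40/10.2)² = 0.2543 mSv/h
Total = 0.2229 + 3.713 + 0.2543 = 4.190 mSv/h.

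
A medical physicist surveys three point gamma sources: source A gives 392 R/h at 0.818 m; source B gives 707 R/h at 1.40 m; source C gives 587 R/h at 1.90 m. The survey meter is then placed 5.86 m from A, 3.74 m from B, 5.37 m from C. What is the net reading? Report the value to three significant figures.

By superposition, sum each source's inverse-square contribution:
A: 392 × (0.818/5.86)² = 7.638 R/h
B: 707 × (1.40/3.74)² = 99.07 R/h
C: 587 × (1.90/5.37)² = 73.48 R/h
Total = 7.638 + 99.07 + 73.48 = 180.2 R/h.

180 R/h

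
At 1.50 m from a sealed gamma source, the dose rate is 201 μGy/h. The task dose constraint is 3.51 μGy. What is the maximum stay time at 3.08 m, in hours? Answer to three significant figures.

0.0736 h

Applying the 1/r² law, rate at 3.08 m:
201 × (1.50/3.08)² = 201 × 0.2372 = 47.68 μGy/h.
Stay time = 3.51 μGy ÷ 47.68 μGy/h = 0.07362 h.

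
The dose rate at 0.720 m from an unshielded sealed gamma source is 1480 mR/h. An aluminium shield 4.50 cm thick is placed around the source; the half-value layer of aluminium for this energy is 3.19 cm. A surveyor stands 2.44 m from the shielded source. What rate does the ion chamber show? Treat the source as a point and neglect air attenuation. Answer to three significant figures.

48.5 mR/h

Distance alone: (0.720/2.44)² = 0.08707, so 1480 × 0.08707 = 128.9 mR/h.
Shield: 4.50/3.19 = 1.411 half-value layers → attenuation 2^(−1.411) = 0.3761.
Combined: 128.9 × 0.3761 = 48.48 mR/h.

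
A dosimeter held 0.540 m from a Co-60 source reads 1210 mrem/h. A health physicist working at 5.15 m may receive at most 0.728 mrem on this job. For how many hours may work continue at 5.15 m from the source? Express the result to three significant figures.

Since intensity falls as 1/r², rate at 5.15 m:
1210 × (0.540/5.15)² = 1210 × 0.01099 = 13.30 mrem/h.
Stay time = 0.728 mrem ÷ 13.30 mrem/h = 0.05474 h.

0.0547 h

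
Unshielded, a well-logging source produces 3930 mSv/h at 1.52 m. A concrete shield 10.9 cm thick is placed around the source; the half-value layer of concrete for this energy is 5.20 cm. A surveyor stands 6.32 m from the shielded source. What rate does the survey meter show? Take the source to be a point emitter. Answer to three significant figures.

53.2 mSv/h

Distance alone: 3930 × (1.52/6.32)² = 3930 × 0.05784 = 227.3 mSv/h.
Shield: 10.9/5.20 = 2.096 half-value layers → attenuation 2^(−2.096) = 0.2339.
Combined: 227.3 × 0.2339 = 53.17 mSv/h.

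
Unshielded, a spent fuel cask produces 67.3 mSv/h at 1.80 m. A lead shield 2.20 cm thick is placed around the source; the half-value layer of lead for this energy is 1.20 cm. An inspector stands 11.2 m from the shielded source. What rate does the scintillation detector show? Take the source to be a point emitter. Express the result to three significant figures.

Distance alone: 67.3 × (1.80/11.2)² = 67.3 × 0.02583 = 1.738 mSv/h.
Shield: 2.20/1.20 = 1.833 half-value layers → attenuation 2^(−1.833) = 0.2807.
Combined: 1.738 × 0.2807 = 0.4879 mSv/h.

0.488 mSv/h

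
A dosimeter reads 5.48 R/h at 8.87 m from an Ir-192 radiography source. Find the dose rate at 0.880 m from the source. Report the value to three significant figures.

557 R/h

Intensity scales as (d₁/d₂)², so the rate at 0.880 m is
(8.87/0.880)² = 101.6, so 5.48 × 101.6 = 556.8 R/h.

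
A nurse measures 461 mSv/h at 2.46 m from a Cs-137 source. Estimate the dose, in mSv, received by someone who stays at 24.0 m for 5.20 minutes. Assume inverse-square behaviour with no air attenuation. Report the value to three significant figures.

0.420 mSv

Since intensity falls as 1/r², rate at 24.0 m:
(2.46/24.0)² = 0.01051, so 461 × 0.01051 = 4.845 mSv/h.
Dose = rate × time = 4.845 mSv/h × 0.08667 h = 0.4199 mSv.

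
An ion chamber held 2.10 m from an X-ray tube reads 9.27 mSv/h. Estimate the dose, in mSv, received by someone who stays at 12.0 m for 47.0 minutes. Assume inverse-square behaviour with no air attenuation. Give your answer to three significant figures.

Intensity scales as (d₁/d₂)², so rate at 12.0 m:
9.27 × (2.10/12.0)² = 9.27 × 0.03063 = 0.2839 mSv/h.
Dose = rate × time = 0.2839 mSv/h × 0.7833 h = 0.2224 mSv.

0.222 mSv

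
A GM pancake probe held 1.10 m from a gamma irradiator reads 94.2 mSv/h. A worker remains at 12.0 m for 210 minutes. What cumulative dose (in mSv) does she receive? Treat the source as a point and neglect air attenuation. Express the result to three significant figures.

2.77 mSv

Intensity scales as (d₁/d₂)², so rate at 12.0 m:
94.2 × (1.10/12.0)² = 94.2 × 0.008403 = 0.7916 mSv/h.
Dose = rate × time = 0.7916 mSv/h × 3.500 h = 2.771 mSv.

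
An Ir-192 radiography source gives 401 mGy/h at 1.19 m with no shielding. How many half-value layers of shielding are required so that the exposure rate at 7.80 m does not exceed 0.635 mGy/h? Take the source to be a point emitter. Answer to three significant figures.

At 7.80 m, distance alone gives 401 × (1.19/7.80)² = 401 × 0.02328 = 9.335 mGy/h.
Further attenuation needed: 9.335/0.635 = 14.70.
n = log₂(14.70) = 3.878 half-value layers.

3.88 half-value layers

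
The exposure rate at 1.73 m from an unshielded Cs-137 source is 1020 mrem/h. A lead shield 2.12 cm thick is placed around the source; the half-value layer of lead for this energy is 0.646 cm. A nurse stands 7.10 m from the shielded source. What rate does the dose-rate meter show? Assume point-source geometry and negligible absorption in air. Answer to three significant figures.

6.23 mrem/h

Distance alone: 1020 × (1.73/7.10)² = 1020 × 0.05937 = 60.56 mrem/h.
Shield: 2.12/0.646 = 3.282 half-value layers → attenuation 2^(−3.282) = 0.1028.
Combined: 60.56 × 0.1028 = 6.226 mrem/h.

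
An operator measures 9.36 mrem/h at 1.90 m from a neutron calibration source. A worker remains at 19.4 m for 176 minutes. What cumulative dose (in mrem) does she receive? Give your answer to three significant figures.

0.263 mrem

Intensity scales as (d₁/d₂)², so rate at 19.4 m:
(1.90/19.4)² = 0.009592, so 9.36 × 0.009592 = 0.08978 mrem/h.
Dose = rate × time = 0.08978 mrem/h × 2.933 h = 0.2633 mrem.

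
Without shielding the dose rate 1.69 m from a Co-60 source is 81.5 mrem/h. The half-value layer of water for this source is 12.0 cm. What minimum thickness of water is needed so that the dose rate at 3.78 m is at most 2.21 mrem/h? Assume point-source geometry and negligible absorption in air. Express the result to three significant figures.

At 3.78 m, distance alone gives (1.69/3.78)² = 0.1999, so 81.5 × 0.1999 = 16.29 mrem/h.
Further attenuation needed: 16.29/2.21 = 7.371.
n = log₂(7.371) = 2.882 half-value layers.
Thickness = 2.882 × 12.0 cm = 34.58 cm.

34.6 cm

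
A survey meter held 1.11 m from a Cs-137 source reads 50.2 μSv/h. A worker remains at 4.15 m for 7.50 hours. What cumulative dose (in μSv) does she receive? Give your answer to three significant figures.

26.9 μSv

Applying the 1/r² law, rate at 4.15 m:
50.2 × (1.11/4.15)² = 50.2 × 0.07154 = 3.591 μSv/h.
Dose = rate × time = 3.591 μSv/h × 7.500 h = 26.93 μSv.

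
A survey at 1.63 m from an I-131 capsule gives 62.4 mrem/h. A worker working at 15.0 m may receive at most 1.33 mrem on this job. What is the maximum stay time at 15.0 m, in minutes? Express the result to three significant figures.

Using I₁d₁² = I₂d₂², rate at 15.0 m:
62.4 × (1.63/15.0)² = 62.4 × 0.01181 = 0.7369 mrem/h.
Stay time = 1.33 mrem ÷ 0.7369 mrem/h = 1.805 h = 108.3 min.

108 min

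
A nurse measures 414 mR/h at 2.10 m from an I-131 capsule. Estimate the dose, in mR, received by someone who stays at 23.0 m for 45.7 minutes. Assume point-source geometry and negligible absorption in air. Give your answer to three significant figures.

2.63 mR

By the inverse-square law, rate at 23.0 m:
414 × (2.10/23.0)² = 414 × 0.008336 = 3.451 mR/h.
Dose = rate × time = 3.451 mR/h × 0.7617 h = 2.629 mR.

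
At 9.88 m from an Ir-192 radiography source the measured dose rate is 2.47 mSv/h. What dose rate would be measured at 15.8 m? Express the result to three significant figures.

0.966 mSv/h

By the inverse-square law, scaling from 9.88 m to 15.8 m:
2.47 × (9.88/15.8)² = 2.47 × 0.3910 = 0.9658 mSv/h.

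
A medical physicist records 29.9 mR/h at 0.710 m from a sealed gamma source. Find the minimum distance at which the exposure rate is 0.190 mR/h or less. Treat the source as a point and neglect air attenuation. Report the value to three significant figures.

Intensity scales as (d₁/d₂)², so d₂ = d₁·√(I₁/I₂).
I₁/I₂ = 29.9/0.190 = 157.4, so d₂ = 0.710 × √157.4 = 8.908 m.

8.91 m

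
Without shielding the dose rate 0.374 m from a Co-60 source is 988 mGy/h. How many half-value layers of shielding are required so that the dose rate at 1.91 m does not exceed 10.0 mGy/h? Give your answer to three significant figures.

At 1.91 m, distance alone gives (0.374/1.91)² = 0.03834, so 988 × 0.03834 = 37.88 mGy/h.
Further attenuation needed: 37.88/10.0 = 3.788.
n = log₂(3.788) = 1.921 half-value layers.

1.92 half-value layers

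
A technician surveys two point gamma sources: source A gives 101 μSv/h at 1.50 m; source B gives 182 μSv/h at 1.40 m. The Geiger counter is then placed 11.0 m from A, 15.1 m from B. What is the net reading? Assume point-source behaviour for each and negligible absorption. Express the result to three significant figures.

3.44 μSv/h

By superposition, sum each source's inverse-square contribution:
A: 101 × (1.50/11.0)² = 1.878 μSv/h
B: 182 × (1.40/15.1)² = 1.564 μSv/h
Total = 1.878 + 1.564 = 3.442 μSv/h.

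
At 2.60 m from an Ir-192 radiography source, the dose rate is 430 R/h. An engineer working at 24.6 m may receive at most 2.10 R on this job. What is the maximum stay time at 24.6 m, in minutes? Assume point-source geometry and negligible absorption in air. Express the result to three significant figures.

26.2 min

Intensity scales as (d₁/d₂)², so rate at 24.6 m:
430 × (2.60/24.6)² = 430 × 0.01117 = 4.803 R/h.
Stay time = 2.10 R ÷ 4.803 R/h = 0.4372 h = 26.23 min.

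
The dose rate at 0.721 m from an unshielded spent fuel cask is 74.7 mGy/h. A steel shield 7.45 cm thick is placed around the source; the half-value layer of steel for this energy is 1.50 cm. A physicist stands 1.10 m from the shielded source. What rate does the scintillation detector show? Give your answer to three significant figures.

1.03 mGy/h

Distance alone: 74.7 × (0.721/1.10)² = 74.7 × 0.4296 = 32.09 mGy/h.
Shield: 7.45/1.50 = 4.967 half-value layers → attenuation 2^(−4.967) = 0.03197.
Combined: 32.09 × 0.03197 = 1.026 mGy/h.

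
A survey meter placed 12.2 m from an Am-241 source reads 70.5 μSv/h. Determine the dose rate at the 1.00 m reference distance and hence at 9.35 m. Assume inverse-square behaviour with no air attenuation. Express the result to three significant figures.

10500 μSv/h; 120 μSv/h

By the inverse-square law,
At 1.00 m: (12.2/1.00)² = 148.8, so 70.5 × 148.8 = 10490 μSv/h
At 9.35 m: 10490 × (1.00/9.35)² = 10490 × 0.01144 = 120.0 μSv/h.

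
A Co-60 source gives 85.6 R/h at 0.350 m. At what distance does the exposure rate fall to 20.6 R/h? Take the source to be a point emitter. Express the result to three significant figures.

0.713 m

Intensity scales as (d₁/d₂)², so d₂ = d₁·√(I₁/I₂).
I₁/I₂ = 85.6/20.6 = 4.155, so d₂ = 0.350 × √4.155 = 0.7134 m.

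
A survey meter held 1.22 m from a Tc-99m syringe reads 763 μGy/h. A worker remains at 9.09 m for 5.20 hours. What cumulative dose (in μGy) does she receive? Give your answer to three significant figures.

71.5 μGy

Intensity scales as (d₁/d₂)², so rate at 9.09 m:
763 × (1.22/9.09)² = 763 × 0.01801 = 13.74 μGy/h.
Dose = rate × time = 13.74 μGy/h × 5.200 h = 71.45 μGy.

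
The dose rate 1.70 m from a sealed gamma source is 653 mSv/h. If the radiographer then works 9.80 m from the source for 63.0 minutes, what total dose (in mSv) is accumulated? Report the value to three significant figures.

Applying the 1/r² law, rate at 9.80 m:
653 × (1.70/9.80)² = 653 × 0.03009 = 19.65 mSv/h.
Dose = rate × time = 19.65 mSv/h × 1.050 h = 20.63 mSv.

20.6 mSv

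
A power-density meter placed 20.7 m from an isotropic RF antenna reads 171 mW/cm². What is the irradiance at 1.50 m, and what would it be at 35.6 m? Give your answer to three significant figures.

32600 mW/cm²; 57.8 mW/cm²

Since intensity falls as 1/r²,
At 1.50 m: 171 × (20.7/1.50)² = 171 × 190.4 = 32560 mW/cm²
At 35.6 m: (1.50/35.6)² = 0.001775, so 32560 × 0.001775 = 57.79 mW/cm².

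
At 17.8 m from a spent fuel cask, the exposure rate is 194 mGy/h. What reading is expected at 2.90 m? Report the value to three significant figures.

7310 mGy/h

Intensity scales as (d₁/d₂)², so the rate at 2.90 m is
(17.8/2.90)² = 37.67, so 194 × 37.67 = 7308 mGy/h.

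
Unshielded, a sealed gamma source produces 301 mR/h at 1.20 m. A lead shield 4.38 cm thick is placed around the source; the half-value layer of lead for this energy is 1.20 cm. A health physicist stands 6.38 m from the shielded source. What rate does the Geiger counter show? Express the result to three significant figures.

Distance alone: 301 × (1.20/6.38)² = 301 × 0.03538 = 10.65 mR/h.
Shield: 4.38/1.20 = 3.650 half-value layers → attenuation 2^(−3.650) = 0.07966.
Combined: 10.65 × 0.07966 = 0.8484 mR/h.

0.848 mR/h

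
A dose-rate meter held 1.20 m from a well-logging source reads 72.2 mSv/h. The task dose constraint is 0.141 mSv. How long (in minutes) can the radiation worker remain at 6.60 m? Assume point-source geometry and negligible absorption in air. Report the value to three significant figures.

3.54 min

Since intensity falls as 1/r², rate at 6.60 m:
72.2 × (1.20/6.60)² = 72.2 × 0.03306 = 2.387 mSv/h.
Stay time = 0.141 mSv ÷ 2.387 mSv/h = 0.05907 h = 3.544 min.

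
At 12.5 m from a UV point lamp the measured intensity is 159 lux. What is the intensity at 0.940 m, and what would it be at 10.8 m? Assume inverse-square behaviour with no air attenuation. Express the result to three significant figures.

By the inverse-square law,
At 0.940 m: (12.5/0.940)² = 176.8, so 159 × 176.8 = 28110 lux
At 10.8 m: (0.940/10.8)² = 0.007575, so 28110 × 0.007575 = 212.9 lux.

28100 lux; 213 lux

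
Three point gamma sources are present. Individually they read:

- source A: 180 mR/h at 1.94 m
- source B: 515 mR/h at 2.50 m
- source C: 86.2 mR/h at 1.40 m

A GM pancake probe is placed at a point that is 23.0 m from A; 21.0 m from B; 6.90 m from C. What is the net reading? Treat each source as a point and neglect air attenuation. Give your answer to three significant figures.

By superposition, sum each source's inverse-square contribution:
A: 180 × (1.94/23.0)² = 1.281 mR/h
B: 515 × (2.50/21.0)² = 7.299 mR/h
C: 86.2 × (1.40/6.90)² = 3.549 mR/h
Total = 1.281 + 7.299 + 3.549 = 12.13 mR/h.

12.1 mR/h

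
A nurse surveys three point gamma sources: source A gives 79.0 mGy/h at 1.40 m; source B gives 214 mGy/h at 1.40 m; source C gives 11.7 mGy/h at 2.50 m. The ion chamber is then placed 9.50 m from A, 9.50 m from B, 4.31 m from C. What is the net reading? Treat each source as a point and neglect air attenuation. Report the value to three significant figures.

10.3 mGy/h

By superposition, sum each source's inverse-square contribution:
A: 79.0 × (1.40/9.50)² = 1.716 mGy/h
B: 214 × (1.40/9.50)² = 4.648 mGy/h
C: 11.7 × (2.50/4.31)² = 3.937 mGy/h
Total = 1.716 + 4.648 + 3.937 = 10.30 mGy/h.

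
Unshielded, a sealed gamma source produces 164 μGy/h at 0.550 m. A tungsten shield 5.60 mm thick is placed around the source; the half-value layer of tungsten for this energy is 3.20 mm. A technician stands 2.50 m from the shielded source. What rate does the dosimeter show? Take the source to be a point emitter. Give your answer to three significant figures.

Distance alone: (0.550/2.50)² = 0.04840, so 164 × 0.04840 = 7.938 μGy/h.
Shield: 5.60/3.20 = 1.750 half-value layers → attenuation 2^(−1.750) = 0.2973.
Combined: 7.938 × 0.2973 = 2.360 μGy/h.

2.36 μGy/h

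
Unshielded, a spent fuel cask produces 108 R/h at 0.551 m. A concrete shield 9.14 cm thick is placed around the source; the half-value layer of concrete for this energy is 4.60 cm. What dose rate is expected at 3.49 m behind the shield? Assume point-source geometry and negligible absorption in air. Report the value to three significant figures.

0.679 R/h

Distance alone: 108 × (0.551/3.49)² = 108 × 0.02493 = 2.692 R/h.
Shield: 9.14/4.60 = 1.987 half-value layers → attenuation 2^(−1.987) = 0.2523.
Combined: 2.692 × 0.2523 = 0.6792 R/h.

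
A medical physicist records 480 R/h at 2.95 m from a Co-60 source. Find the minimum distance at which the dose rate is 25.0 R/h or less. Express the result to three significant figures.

Intensity scales as (d₁/d₂)², so d₂ = d₁·√(I₁/I₂).
I₁/I₂ = 480/25.0 = 19.20, so d₂ = 2.95 × √19.20 = 12.93 m.

12.9 m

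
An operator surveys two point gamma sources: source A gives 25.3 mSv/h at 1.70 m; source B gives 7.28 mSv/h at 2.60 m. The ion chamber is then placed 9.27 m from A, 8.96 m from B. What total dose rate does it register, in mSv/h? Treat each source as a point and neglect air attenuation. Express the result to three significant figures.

1.46 mSv/h

Each source contributes Iᵢ·(dᵢ/rᵢ)²; contributions add.
A: 25.3 × (1.70/9.27)² = 0.8509 mSv/h
B: 7.28 × (2.60/8.96)² = 0.6130 mSv/h
Total = 0.8509 + 0.6130 = 1.464 mSv/h.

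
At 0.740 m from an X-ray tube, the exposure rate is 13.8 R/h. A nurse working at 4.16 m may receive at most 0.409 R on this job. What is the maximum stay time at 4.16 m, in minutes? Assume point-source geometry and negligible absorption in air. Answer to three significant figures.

56.2 min

Intensity scales as (d₁/d₂)², so rate at 4.16 m:
13.8 × (0.740/4.16)² = 13.8 × 0.03164 = 0.4366 R/h.
Stay time = 0.409 R ÷ 0.4366 R/h = 0.9368 h = 56.21 min.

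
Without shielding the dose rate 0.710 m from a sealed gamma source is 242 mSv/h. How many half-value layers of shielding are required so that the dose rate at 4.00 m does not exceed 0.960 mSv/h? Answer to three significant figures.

At 4.00 m, distance alone gives (0.710/4.00)² = 0.03151, so 242 × 0.03151 = 7.625 mSv/h.
Further attenuation needed: 7.625/0.960 = 7.943.
n = log₂(7.943) = 2.990 half-value layers.

2.99 half-value layers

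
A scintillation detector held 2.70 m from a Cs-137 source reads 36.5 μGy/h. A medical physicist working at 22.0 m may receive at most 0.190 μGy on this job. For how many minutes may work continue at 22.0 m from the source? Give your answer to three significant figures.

20.7 min

Intensity scales as (d₁/d₂)², so rate at 22.0 m:
36.5 × (2.70/22.0)² = 36.5 × 0.01506 = 0.5497 μGy/h.
Stay time = 0.190 μGy ÷ 0.5497 μGy/h = 0.3456 h = 20.74 min.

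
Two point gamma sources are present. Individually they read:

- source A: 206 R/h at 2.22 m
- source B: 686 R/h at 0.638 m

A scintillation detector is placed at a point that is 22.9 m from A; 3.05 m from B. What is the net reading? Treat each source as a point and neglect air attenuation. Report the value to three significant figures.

By superposition, sum each source's inverse-square contribution:
A: 206 × (2.22/22.9)² = 1.936 R/h
B: 686 × (0.638/3.05)² = 30.02 R/h
Total = 1.936 + 30.02 = 31.96 R/h.

32.0 R/h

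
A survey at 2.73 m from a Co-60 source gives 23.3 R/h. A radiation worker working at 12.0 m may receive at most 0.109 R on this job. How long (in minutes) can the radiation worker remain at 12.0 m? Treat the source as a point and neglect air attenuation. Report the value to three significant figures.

By the inverse-square law, rate at 12.0 m:
(2.73/12.0)² = 0.05176, so 23.3 × 0.05176 = 1.206 R/h.
Stay time = 0.109 R ÷ 1.206 R/h = 0.09038 h = 5.423 min.

5.42 min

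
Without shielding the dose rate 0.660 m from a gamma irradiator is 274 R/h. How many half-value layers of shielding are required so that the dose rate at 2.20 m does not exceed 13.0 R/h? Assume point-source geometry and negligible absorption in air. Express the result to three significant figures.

At 2.20 m, distance alone gives (0.660/2.20)² = 0.09000, so 274 × 0.09000 = 24.66 R/h.
Further attenuation needed: 24.66/13.0 = 1.897.
n = log₂(1.897) = 0.9237 half-value layers.

0.924 half-value layers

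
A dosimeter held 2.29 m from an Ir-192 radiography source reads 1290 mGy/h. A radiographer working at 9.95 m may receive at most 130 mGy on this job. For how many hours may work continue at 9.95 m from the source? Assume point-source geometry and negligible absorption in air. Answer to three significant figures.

1.90 h

By the inverse-square law, rate at 9.95 m:
(2.29/9.95)² = 0.05297, so 1290 × 0.05297 = 68.33 mGy/h.
Stay time = 130 mGy ÷ 68.33 mGy/h = 1.903 h.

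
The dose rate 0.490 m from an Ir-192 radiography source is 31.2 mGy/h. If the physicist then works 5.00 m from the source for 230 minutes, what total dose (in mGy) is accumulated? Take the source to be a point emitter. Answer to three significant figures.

1.15 mGy

By the inverse-square law, rate at 5.00 m:
(0.490/5.00)² = 0.009604, so 31.2 × 0.009604 = 0.2996 mGy/h.
Dose = rate × time = 0.2996 mGy/h × 3.833 h = 1.148 mGy.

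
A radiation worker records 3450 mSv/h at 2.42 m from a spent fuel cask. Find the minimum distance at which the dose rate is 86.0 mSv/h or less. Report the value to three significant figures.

By the inverse-square law, d₂ = d₁·√(I₁/I₂).
I₁/I₂ = 3450/86.0 = 40.12, so d₂ = 2.42 × √40.12 = 15.33 m.

15.3 m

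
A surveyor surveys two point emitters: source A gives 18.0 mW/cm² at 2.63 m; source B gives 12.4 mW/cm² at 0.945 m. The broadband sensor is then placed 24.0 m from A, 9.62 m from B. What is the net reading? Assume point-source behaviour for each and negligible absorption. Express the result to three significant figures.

Each source contributes Iᵢ·(dᵢ/rᵢ)²; contributions add.
A: 18.0 × (2.63/24.0)² = 0.2162 mW/cm²
B: 12.4 × (0.945/9.62)² = 0.1197 mW/cm²
Total = 0.2162 + 0.1197 = 0.3359 mW/cm².

0.336 mW/cm²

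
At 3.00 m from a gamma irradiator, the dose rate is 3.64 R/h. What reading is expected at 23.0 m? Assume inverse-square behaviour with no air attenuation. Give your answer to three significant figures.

Intensity scales as (d₁/d₂)², so the rate at 23.0 m is
(3.00/23.0)² = 0.01701, so 3.64 × 0.01701 = 0.06192 R/h.

0.0619 R/h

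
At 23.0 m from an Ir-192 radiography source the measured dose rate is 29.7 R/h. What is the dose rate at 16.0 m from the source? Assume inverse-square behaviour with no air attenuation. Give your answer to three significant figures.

Intensity scales as (d₁/d₂)², so scaling from 23.0 m to 16.0 m:
29.7 × (23.0/16.0)² = 29.7 × 2.066 = 61.36 R/h.

61.4 R/h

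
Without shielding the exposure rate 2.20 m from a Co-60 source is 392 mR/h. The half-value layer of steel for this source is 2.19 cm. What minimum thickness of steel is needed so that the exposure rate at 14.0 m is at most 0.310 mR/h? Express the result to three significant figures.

At 14.0 m, distance alone gives (2.20/14.0)² = 0.02469, so 392 × 0.02469 = 9.678 mR/h.
Further attenuation needed: 9.678/0.310 = 31.22.
n = log₂(31.22) = 4.964 half-value layers.
Thickness = 4.964 × 2.19 cm = 10.87 cm.

10.9 cm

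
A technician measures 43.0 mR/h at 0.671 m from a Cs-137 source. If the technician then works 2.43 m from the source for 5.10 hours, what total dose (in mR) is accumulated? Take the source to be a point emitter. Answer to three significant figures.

16.7 mR

Using I₁d₁² = I₂d₂², rate at 2.43 m:
43.0 × (0.671/2.43)² = 43.0 × 0.07625 = 3.279 mR/h.
Dose = rate × time = 3.279 mR/h × 5.100 h = 16.72 mR.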